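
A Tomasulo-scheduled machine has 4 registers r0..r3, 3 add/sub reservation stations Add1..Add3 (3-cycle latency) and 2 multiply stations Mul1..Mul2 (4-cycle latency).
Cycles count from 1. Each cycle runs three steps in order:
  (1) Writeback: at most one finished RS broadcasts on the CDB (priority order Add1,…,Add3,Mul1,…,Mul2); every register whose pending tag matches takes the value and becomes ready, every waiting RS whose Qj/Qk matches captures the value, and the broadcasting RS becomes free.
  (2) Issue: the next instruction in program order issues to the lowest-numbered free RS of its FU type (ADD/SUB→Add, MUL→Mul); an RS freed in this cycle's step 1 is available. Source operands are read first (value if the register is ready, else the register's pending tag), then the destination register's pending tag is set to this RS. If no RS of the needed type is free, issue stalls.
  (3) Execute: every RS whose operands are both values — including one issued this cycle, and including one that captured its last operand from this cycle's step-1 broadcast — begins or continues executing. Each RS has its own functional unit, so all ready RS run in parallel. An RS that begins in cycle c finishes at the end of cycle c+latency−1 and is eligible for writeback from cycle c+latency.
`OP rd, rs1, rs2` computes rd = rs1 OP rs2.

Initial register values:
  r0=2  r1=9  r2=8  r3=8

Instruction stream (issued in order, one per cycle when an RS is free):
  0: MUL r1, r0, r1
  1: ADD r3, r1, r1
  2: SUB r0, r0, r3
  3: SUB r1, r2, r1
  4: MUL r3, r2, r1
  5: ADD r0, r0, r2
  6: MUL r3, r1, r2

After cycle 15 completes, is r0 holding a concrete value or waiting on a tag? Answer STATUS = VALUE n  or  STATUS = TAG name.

cycle 1: issue MUL r1<-Mul1 // r0:2,r1:Mul1,r2:8,r3:8
cycle 2: issue ADD r3<-Add1 // r0:2,r1:Mul1,r2:8,r3:Add1
cycle 3: issue SUB r0<-Add2 // r0:Add2,r1:Mul1,r2:8,r3:Add1
cycle 4: issue SUB r1<-Add3 // r0:Add2,r1:Add3,r2:8,r3:Add1
cycle 5: CDB Mul1=18; issue MUL r3<-Mul1 // r0:Add2,r1:Add3,r2:8,r3:Mul1
cycle 6: stall // r0:Add2,r1:Add3,r2:8,r3:Mul1
cycle 7: stall // r0:Add2,r1:Add3,r2:8,r3:Mul1
cycle 8: CDB Add1=36; issue ADD r0<-Add1 // r0:Add1,r1:Add3,r2:8,r3:Mul1
cycle 9: CDB Add3=-10; issue MUL r3<-Mul2 // r0:Add1,r1:-10,r2:8,r3:Mul2
cycle 10: - // r0:Add1,r1:-10,r2:8,r3:Mul2
cycle 11: CDB Add2=-34 // r0:Add1,r1:-10,r2:8,r3:Mul2
cycle 12: - // r0:Add1,r1:-10,r2:8,r3:Mul2
cycle 13: CDB Mul1=-80 // r0:Add1,r1:-10,r2:8,r3:Mul2
cycle 14: CDB Add1=-26 // r0:-26,r1:-10,r2:8,r3:Mul2
cycle 15: CDB Mul2=-80 // r0:-26,r1:-10,r2:8,r3:-80

STATUS = VALUE -26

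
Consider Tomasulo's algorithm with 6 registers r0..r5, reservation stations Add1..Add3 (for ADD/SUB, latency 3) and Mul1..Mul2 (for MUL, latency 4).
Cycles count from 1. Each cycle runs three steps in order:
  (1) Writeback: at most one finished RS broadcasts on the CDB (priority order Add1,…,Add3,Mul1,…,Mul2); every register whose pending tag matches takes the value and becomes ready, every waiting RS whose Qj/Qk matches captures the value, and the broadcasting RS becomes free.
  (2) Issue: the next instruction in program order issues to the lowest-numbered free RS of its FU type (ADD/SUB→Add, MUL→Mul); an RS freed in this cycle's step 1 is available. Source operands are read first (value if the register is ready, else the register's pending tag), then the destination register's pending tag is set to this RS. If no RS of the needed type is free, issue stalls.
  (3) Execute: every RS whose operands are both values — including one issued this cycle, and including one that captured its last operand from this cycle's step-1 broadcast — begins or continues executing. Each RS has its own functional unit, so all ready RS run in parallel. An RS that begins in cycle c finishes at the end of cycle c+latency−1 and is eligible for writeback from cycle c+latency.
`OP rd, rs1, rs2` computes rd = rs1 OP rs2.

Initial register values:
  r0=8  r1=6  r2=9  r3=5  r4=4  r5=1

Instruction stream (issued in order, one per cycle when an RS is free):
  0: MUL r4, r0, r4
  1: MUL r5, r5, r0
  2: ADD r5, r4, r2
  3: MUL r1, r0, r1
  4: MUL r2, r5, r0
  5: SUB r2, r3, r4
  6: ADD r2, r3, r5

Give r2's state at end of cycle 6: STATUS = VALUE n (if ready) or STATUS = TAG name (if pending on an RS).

  c1: issue MUL r4<-Mul1  regs: r0:8,r1:6,r2:9,r3:5,r4:Mul1,r5:1
  c2: issue MUL r5<-Mul2  regs: r0:8,r1:6,r2:9,r3:5,r4:Mul1,r5:Mul2
  c3: issue ADD r5<-Add1  regs: r0:8,r1:6,r2:9,r3:5,r4:Mul1,r5:Add1
  c4: stall  regs: r0:8,r1:6,r2:9,r3:5,r4:Mul1,r5:Add1
  c5: CDB Mul1=32; issue MUL r1<-Mul1  regs: r0:8,r1:Mul1,r2:9,r3:5,r4:32,r5:Add1
  c6: CDB Mul2=8; issue MUL r2<-Mul2  regs: r0:8,r1:Mul1,r2:Mul2,r3:5,r4:32,r5:Add1

STATUS = TAG Mul2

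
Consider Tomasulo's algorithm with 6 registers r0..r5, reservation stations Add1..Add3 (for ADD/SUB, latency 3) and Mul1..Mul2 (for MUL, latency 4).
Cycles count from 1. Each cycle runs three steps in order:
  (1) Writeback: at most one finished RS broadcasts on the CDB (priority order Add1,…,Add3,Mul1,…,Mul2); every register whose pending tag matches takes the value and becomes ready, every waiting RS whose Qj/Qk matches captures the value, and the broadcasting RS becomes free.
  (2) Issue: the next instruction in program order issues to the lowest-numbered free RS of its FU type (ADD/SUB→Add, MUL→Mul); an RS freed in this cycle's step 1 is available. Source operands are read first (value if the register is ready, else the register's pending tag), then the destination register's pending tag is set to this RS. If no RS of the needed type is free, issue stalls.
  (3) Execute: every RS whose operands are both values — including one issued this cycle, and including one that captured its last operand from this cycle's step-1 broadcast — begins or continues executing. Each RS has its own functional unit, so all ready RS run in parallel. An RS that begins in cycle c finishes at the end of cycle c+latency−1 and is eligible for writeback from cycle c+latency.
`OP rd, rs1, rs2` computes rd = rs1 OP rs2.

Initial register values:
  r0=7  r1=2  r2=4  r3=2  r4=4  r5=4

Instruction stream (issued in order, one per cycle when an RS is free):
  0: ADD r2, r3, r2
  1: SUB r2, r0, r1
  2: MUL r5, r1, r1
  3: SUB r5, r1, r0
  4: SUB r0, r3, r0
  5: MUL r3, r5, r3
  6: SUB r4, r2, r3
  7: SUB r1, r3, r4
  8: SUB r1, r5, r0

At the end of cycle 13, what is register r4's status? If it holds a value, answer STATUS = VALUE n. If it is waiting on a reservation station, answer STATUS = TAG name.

STATUS = TAG Add1

  c1: issue ADD r2<-Add1  regs: r0:7,r1:2,r2:Add1,r3:2,r4:4,r5:4
  c2: issue SUB r2<-Add2  regs: r0:7,r1:2,r2:Add2,r3:2,r4:4,r5:4
  c3: issue MUL r5<-Mul1  regs: r0:7,r1:2,r2:Add2,r3:2,r4:4,r5:Mul1
  c4: CDB Add1=6; issue SUB r5<-Add1  regs: r0:7,r1:2,r2:Add2,r3:2,r4:4,r5:Add1
  c5: CDB Add2=5; issue SUB r0<-Add2  regs: r0:Add2,r1:2,r2:5,r3:2,r4:4,r5:Add1
  c6: issue MUL r3<-Mul2  regs: r0:Add2,r1:2,r2:5,r3:Mul2,r4:4,r5:Add1
  c7: CDB Add1=-5; issue SUB r4<-Add1  regs: r0:Add2,r1:2,r2:5,r3:Mul2,r4:Add1,r5:-5
  c8: CDB Add2=-5; issue SUB r1<-Add2  regs: r0:-5,r1:Add2,r2:5,r3:Mul2,r4:Add1,r5:-5
  c9: CDB Mul1=4; issue SUB r1<-Add3  regs: r0:-5,r1:Add3,r2:5,r3:Mul2,r4:Add1,r5:-5
  c10: -  regs: r0:-5,r1:Add3,r2:5,r3:Mul2,r4:Add1,r5:-5
  c11: CDB Mul2=-10  regs: r0:-5,r1:Add3,r2:5,r3:-10,r4:Add1,r5:-5
  c12: CDB Add3=0  regs: r0:-5,r1:0,r2:5,r3:-10,r4:Add1,r5:-5
  c13: -  regs: r0:-5,r1:0,r2:5,r3:-10,r4:Add1,r5:-5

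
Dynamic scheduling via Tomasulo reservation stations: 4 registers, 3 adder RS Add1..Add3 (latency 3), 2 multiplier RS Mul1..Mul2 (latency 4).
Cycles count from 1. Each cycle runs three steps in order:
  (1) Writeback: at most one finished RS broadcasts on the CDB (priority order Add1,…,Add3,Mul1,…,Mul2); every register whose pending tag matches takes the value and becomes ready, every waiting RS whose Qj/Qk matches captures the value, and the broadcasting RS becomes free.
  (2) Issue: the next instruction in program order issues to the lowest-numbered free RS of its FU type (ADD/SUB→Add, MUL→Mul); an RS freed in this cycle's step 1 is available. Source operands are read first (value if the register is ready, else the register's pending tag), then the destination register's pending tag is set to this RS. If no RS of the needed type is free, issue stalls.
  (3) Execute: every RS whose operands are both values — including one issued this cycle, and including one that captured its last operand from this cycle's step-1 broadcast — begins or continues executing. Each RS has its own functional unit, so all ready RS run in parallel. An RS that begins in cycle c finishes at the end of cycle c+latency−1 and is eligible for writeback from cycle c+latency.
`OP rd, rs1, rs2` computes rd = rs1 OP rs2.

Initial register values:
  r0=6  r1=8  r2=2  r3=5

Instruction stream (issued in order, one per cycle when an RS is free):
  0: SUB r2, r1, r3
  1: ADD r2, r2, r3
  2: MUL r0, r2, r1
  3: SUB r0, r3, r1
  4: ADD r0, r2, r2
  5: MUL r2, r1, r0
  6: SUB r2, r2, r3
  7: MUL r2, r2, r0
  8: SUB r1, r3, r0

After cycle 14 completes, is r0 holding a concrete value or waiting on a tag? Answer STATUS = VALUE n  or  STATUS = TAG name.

STATUS = VALUE 16

cycle 1: issue SUB r2<-Add1 // r0:6,r1:8,r2:Add1,r3:5
cycle 2: issue ADD r2<-Add2 // r0:6,r1:8,r2:Add2,r3:5
cycle 3: issue MUL r0<-Mul1 // r0:Mul1,r1:8,r2:Add2,r3:5
cycle 4: CDB Add1=3; issue SUB r0<-Add1 // r0:Add1,r1:8,r2:Add2,r3:5
cycle 5: issue ADD r0<-Add3 // r0:Add3,r1:8,r2:Add2,r3:5
cycle 6: issue MUL r2<-Mul2 // r0:Add3,r1:8,r2:Mul2,r3:5
cycle 7: CDB Add1=-3; issue SUB r2<-Add1 // r0:Add3,r1:8,r2:Add1,r3:5
cycle 8: CDB Add2=8; stall // r0:Add3,r1:8,r2:Add1,r3:5
cycle 9: stall // r0:Add3,r1:8,r2:Add1,r3:5
cycle 10: stall // r0:Add3,r1:8,r2:Add1,r3:5
cycle 11: CDB Add3=16; stall // r0:16,r1:8,r2:Add1,r3:5
cycle 12: CDB Mul1=64; issue MUL r2<-Mul1 // r0:16,r1:8,r2:Mul1,r3:5
cycle 13: issue SUB r1<-Add2 // r0:16,r1:Add2,r2:Mul1,r3:5
cycle 14: - // r0:16,r1:Add2,r2:Mul1,r3:5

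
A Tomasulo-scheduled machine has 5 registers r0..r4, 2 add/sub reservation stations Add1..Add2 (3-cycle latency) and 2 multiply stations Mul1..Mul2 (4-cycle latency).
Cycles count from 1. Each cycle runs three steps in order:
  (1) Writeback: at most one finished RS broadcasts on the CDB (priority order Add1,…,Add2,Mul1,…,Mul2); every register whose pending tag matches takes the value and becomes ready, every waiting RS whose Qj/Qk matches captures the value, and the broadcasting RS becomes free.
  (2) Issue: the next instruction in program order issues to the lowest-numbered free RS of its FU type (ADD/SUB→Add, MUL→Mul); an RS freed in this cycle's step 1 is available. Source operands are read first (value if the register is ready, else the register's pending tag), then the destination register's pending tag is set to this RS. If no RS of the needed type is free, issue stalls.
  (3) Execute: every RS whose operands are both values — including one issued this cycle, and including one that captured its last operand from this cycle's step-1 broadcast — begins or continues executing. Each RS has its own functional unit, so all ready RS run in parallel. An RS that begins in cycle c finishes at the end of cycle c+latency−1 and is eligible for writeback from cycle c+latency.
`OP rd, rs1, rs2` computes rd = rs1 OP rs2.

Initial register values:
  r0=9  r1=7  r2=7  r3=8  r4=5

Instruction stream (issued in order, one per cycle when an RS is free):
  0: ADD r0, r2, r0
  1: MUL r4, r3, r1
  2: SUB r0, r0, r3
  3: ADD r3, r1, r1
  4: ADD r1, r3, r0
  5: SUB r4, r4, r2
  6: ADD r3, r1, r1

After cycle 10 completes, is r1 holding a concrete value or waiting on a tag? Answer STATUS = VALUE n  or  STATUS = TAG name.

STATUS = TAG Add1

c1: issue ADD r0<-Add1 | r0:Add1,r1:7,r2:7,r3:8,r4:5
c2: issue MUL r4<-Mul1 | r0:Add1,r1:7,r2:7,r3:8,r4:Mul1
c3: issue SUB r0<-Add2 | r0:Add2,r1:7,r2:7,r3:8,r4:Mul1
c4: CDB Add1=16; issue ADD r3<-Add1 | r0:Add2,r1:7,r2:7,r3:Add1,r4:Mul1
c5: stall | r0:Add2,r1:7,r2:7,r3:Add1,r4:Mul1
c6: CDB Mul1=56; stall | r0:Add2,r1:7,r2:7,r3:Add1,r4:56
c7: CDB Add1=14; issue ADD r1<-Add1 | r0:Add2,r1:Add1,r2:7,r3:14,r4:56
c8: CDB Add2=8; issue SUB r4<-Add2 | r0:8,r1:Add1,r2:7,r3:14,r4:Add2
c9: stall | r0:8,r1:Add1,r2:7,r3:14,r4:Add2
c10: stall | r0:8,r1:Add1,r2:7,r3:14,r4:Add2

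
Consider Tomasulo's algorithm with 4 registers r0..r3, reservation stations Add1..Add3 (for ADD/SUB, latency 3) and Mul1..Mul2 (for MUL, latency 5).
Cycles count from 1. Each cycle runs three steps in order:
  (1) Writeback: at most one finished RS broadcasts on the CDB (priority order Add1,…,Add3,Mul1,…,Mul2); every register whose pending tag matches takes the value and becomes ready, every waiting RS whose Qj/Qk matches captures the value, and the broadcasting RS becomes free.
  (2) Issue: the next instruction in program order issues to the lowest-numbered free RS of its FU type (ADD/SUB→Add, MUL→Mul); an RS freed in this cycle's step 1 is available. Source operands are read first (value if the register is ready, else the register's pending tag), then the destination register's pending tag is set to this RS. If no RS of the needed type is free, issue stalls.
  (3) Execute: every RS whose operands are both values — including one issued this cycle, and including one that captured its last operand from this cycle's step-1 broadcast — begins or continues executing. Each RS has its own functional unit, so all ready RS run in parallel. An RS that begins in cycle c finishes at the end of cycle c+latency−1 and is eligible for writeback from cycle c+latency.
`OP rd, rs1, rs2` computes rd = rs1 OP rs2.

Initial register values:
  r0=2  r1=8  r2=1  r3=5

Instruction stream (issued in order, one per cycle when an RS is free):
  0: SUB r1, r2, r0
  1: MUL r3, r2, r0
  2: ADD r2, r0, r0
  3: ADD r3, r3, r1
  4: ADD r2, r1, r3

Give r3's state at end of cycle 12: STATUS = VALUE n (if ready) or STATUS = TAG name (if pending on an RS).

  c1: issue SUB r1<-Add1  regs: r0:2,r1:Add1,r2:1,r3:5
  c2: issue MUL r3<-Mul1  regs: r0:2,r1:Add1,r2:1,r3:Mul1
  c3: issue ADD r2<-Add2  regs: r0:2,r1:Add1,r2:Add2,r3:Mul1
  c4: CDB Add1=-1; issue ADD r3<-Add1  regs: r0:2,r1:-1,r2:Add2,r3:Add1
  c5: issue ADD r2<-Add3  regs: r0:2,r1:-1,r2:Add3,r3:Add1
  c6: CDB Add2=4  regs: r0:2,r1:-1,r2:Add3,r3:Add1
  c7: CDB Mul1=2  regs: r0:2,r1:-1,r2:Add3,r3:Add1
  c8: -  regs: r0:2,r1:-1,r2:Add3,r3:Add1
  c9: -  regs: r0:2,r1:-1,r2:Add3,r3:Add1
  c10: CDB Add1=1  regs: r0:2,r1:-1,r2:Add3,r3:1
  c11: -  regs: r0:2,r1:-1,r2:Add3,r3:1
  c12: -  regs: r0:2,r1:-1,r2:Add3,r3:1

STATUS = VALUE 1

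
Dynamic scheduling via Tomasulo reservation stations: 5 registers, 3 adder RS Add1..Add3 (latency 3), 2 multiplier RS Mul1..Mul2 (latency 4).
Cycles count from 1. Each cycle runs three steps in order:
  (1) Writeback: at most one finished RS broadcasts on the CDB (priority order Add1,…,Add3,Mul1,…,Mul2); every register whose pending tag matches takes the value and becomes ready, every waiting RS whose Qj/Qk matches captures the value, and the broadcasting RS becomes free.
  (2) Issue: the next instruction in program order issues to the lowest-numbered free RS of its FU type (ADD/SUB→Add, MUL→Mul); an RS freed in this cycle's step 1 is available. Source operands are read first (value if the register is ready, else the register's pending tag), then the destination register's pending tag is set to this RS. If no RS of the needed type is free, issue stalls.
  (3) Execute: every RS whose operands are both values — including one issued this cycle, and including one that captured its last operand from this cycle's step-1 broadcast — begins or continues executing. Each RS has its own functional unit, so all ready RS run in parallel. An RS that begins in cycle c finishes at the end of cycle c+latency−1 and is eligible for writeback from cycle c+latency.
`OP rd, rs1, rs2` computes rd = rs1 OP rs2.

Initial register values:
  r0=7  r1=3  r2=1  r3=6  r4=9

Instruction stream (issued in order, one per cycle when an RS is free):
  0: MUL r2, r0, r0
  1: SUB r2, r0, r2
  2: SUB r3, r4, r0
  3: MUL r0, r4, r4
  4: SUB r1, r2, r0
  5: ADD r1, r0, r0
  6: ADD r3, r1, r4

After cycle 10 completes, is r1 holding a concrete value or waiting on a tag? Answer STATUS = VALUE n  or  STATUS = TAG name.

STATUS = TAG Add2

c1: issue MUL r2<-Mul1 | r0:7,r1:3,r2:Mul1,r3:6,r4:9
c2: issue SUB r2<-Add1 | r0:7,r1:3,r2:Add1,r3:6,r4:9
c3: issue SUB r3<-Add2 | r0:7,r1:3,r2:Add1,r3:Add2,r4:9
c4: issue MUL r0<-Mul2 | r0:Mul2,r1:3,r2:Add1,r3:Add2,r4:9
c5: CDB Mul1=49; issue SUB r1<-Add3 | r0:Mul2,r1:Add3,r2:Add1,r3:Add2,r4:9
c6: CDB Add2=2; issue ADD r1<-Add2 | r0:Mul2,r1:Add2,r2:Add1,r3:2,r4:9
c7: stall | r0:Mul2,r1:Add2,r2:Add1,r3:2,r4:9
c8: CDB Add1=-42; issue ADD r3<-Add1 | r0:Mul2,r1:Add2,r2:-42,r3:Add1,r4:9
c9: CDB Mul2=81 | r0:81,r1:Add2,r2:-42,r3:Add1,r4:9
c10: - | r0:81,r1:Add2,r2:-42,r3:Add1,r4:9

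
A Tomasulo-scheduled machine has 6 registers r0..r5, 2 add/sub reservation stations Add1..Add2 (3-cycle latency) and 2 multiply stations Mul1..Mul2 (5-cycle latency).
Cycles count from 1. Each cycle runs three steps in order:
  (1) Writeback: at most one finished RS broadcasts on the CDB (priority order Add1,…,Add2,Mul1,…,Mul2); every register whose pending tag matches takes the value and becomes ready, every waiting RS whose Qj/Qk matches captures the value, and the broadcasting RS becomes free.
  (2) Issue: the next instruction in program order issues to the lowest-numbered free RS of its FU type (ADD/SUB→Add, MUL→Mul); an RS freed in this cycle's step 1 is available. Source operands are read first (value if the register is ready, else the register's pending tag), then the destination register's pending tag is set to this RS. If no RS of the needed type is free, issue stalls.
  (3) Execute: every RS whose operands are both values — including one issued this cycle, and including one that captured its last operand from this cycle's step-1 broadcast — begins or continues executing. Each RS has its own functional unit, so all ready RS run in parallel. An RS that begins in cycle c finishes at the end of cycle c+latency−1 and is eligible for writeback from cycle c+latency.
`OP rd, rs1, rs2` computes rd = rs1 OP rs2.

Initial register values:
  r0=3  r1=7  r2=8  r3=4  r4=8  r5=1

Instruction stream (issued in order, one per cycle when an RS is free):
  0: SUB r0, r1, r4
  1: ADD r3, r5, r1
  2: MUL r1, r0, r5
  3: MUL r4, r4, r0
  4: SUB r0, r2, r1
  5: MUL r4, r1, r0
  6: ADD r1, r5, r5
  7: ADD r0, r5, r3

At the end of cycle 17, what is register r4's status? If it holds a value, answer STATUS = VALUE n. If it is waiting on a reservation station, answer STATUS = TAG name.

STATUS = VALUE -9

  c1: issue SUB r0<-Add1  regs: r0:Add1,r1:7,r2:8,r3:4,r4:8,r5:1
  c2: issue ADD r3<-Add2  regs: r0:Add1,r1:7,r2:8,r3:Add2,r4:8,r5:1
  c3: issue MUL r1<-Mul1  regs: r0:Add1,r1:Mul1,r2:8,r3:Add2,r4:8,r5:1
  c4: CDB Add1=-1; issue MUL r4<-Mul2  regs: r0:-1,r1:Mul1,r2:8,r3:Add2,r4:Mul2,r5:1
  c5: CDB Add2=8; issue SUB r0<-Add1  regs: r0:Add1,r1:Mul1,r2:8,r3:8,r4:Mul2,r5:1
  c6: stall  regs: r0:Add1,r1:Mul1,r2:8,r3:8,r4:Mul2,r5:1
  c7: stall  regs: r0:Add1,r1:Mul1,r2:8,r3:8,r4:Mul2,r5:1
  c8: stall  regs: r0:Add1,r1:Mul1,r2:8,r3:8,r4:Mul2,r5:1
  c9: CDB Mul1=-1; issue MUL r4<-Mul1  regs: r0:Add1,r1:-1,r2:8,r3:8,r4:Mul1,r5:1
  c10: CDB Mul2=-8; issue ADD r1<-Add2  regs: r0:Add1,r1:Add2,r2:8,r3:8,r4:Mul1,r5:1
  c11: stall  regs: r0:Add1,r1:Add2,r2:8,r3:8,r4:Mul1,r5:1
  c12: CDB Add1=9; issue ADD r0<-Add1  regs: r0:Add1,r1:Add2,r2:8,r3:8,r4:Mul1,r5:1
  c13: CDB Add2=2  regs: r0:Add1,r1:2,r2:8,r3:8,r4:Mul1,r5:1
  c14: -  regs: r0:Add1,r1:2,r2:8,r3:8,r4:Mul1,r5:1
  c15: CDB Add1=9  regs: r0:9,r1:2,r2:8,r3:8,r4:Mul1,r5:1
  c16: -  regs: r0:9,r1:2,r2:8,r3:8,r4:Mul1,r5:1
  c17: CDB Mul1=-9  regs: r0:9,r1:2,r2:8,r3:8,r4:-9,r5:1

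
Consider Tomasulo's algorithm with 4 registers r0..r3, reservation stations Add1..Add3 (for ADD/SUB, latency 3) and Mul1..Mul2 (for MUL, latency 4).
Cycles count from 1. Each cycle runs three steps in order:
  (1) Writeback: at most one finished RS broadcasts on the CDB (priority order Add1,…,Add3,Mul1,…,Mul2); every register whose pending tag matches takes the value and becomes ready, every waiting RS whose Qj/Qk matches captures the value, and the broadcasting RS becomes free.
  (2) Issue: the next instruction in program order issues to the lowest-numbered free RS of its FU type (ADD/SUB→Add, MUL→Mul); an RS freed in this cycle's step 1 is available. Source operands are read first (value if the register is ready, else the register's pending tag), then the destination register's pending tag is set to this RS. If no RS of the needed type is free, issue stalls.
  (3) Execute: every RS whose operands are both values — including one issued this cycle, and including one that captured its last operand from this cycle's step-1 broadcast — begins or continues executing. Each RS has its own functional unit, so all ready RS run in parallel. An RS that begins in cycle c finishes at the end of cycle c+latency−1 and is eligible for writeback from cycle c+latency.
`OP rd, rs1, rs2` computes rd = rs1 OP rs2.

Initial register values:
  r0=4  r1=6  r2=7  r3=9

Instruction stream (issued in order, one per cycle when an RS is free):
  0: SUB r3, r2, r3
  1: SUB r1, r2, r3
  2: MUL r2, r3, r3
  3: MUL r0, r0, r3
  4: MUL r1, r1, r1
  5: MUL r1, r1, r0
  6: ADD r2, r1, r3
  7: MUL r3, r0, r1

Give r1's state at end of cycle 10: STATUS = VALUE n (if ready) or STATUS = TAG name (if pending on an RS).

STATUS = TAG Mul2

c1: issue SUB r3<-Add1 | r0:4,r1:6,r2:7,r3:Add1
c2: issue SUB r1<-Add2 | r0:4,r1:Add2,r2:7,r3:Add1
c3: issue MUL r2<-Mul1 | r0:4,r1:Add2,r2:Mul1,r3:Add1
c4: CDB Add1=-2; issue MUL r0<-Mul2 | r0:Mul2,r1:Add2,r2:Mul1,r3:-2
c5: stall | r0:Mul2,r1:Add2,r2:Mul1,r3:-2
c6: stall | r0:Mul2,r1:Add2,r2:Mul1,r3:-2
c7: CDB Add2=9; stall | r0:Mul2,r1:9,r2:Mul1,r3:-2
c8: CDB Mul1=4; issue MUL r1<-Mul1 | r0:Mul2,r1:Mul1,r2:4,r3:-2
c9: CDB Mul2=-8; issue MUL r1<-Mul2 | r0:-8,r1:Mul2,r2:4,r3:-2
c10: issue ADD r2<-Add1 | r0:-8,r1:Mul2,r2:Add1,r3:-2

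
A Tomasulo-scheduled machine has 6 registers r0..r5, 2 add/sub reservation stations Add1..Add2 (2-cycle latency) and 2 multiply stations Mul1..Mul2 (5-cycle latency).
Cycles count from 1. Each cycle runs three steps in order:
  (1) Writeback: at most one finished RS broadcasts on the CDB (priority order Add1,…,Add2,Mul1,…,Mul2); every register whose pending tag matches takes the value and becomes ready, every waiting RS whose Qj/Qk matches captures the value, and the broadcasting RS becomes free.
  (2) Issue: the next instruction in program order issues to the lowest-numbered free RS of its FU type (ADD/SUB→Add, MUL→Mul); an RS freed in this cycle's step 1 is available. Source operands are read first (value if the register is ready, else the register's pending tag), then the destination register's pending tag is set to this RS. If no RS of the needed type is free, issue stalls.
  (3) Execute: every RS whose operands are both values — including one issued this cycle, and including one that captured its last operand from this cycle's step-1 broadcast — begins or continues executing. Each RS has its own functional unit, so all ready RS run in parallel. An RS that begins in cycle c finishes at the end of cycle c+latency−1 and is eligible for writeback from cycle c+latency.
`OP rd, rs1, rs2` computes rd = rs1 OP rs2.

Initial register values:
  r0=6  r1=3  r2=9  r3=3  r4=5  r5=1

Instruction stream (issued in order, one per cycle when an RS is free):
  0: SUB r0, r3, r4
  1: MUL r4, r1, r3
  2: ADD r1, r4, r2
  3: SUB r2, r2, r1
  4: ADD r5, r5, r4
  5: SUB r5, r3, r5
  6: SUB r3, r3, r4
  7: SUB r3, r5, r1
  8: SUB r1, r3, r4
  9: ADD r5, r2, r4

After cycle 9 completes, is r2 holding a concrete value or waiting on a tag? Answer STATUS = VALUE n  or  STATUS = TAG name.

STATUS = TAG Add2

cycle 1: issue SUB r0<-Add1 // r0:Add1,r1:3,r2:9,r3:3,r4:5,r5:1
cycle 2: issue MUL r4<-Mul1 // r0:Add1,r1:3,r2:9,r3:3,r4:Mul1,r5:1
cycle 3: CDB Add1=-2; issue ADD r1<-Add1 // r0:-2,r1:Add1,r2:9,r3:3,r4:Mul1,r5:1
cycle 4: issue SUB r2<-Add2 // r0:-2,r1:Add1,r2:Add2,r3:3,r4:Mul1,r5:1
cycle 5: stall // r0:-2,r1:Add1,r2:Add2,r3:3,r4:Mul1,r5:1
cycle 6: stall // r0:-2,r1:Add1,r2:Add2,r3:3,r4:Mul1,r5:1
cycle 7: CDB Mul1=9; stall // r0:-2,r1:Add1,r2:Add2,r3:3,r4:9,r5:1
cycle 8: stall // r0:-2,r1:Add1,r2:Add2,r3:3,r4:9,r5:1
cycle 9: CDB Add1=18; issue ADD r5<-Add1 // r0:-2,r1:18,r2:Add2,r3:3,r4:9,r5:Add1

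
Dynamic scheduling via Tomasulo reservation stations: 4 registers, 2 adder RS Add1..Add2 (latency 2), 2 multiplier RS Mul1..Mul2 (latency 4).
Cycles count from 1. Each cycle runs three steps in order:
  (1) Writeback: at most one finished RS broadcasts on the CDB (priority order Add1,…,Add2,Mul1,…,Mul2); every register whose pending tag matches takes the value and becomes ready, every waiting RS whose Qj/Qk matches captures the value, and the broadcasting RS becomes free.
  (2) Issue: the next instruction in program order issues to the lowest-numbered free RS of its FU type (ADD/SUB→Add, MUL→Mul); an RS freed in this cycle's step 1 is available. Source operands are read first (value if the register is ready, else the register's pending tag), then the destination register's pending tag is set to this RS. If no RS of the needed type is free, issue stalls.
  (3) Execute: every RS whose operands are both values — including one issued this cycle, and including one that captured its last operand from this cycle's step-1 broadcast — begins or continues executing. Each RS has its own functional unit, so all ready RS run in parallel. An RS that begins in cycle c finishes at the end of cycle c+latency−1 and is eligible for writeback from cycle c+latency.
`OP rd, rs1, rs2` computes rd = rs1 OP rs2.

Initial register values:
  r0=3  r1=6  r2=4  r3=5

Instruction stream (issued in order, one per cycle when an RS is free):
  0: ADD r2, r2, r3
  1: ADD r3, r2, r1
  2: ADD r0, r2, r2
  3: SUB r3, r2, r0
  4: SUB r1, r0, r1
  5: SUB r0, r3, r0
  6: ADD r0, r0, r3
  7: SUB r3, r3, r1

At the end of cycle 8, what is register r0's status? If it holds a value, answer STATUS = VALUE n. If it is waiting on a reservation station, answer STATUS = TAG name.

c1: issue ADD r2<-Add1 | r0:3,r1:6,r2:Add1,r3:5
c2: issue ADD r3<-Add2 | r0:3,r1:6,r2:Add1,r3:Add2
c3: CDB Add1=9; issue ADD r0<-Add1 | r0:Add1,r1:6,r2:9,r3:Add2
c4: stall | r0:Add1,r1:6,r2:9,r3:Add2
c5: CDB Add1=18; issue SUB r3<-Add1 | r0:18,r1:6,r2:9,r3:Add1
c6: CDB Add2=15; issue SUB r1<-Add2 | r0:18,r1:Add2,r2:9,r3:Add1
c7: CDB Add1=-9; issue SUB r0<-Add1 | r0:Add1,r1:Add2,r2:9,r3:-9
c8: CDB Add2=12; issue ADD r0<-Add2 | r0:Add2,r1:12,r2:9,r3:-9

STATUS = TAG Add2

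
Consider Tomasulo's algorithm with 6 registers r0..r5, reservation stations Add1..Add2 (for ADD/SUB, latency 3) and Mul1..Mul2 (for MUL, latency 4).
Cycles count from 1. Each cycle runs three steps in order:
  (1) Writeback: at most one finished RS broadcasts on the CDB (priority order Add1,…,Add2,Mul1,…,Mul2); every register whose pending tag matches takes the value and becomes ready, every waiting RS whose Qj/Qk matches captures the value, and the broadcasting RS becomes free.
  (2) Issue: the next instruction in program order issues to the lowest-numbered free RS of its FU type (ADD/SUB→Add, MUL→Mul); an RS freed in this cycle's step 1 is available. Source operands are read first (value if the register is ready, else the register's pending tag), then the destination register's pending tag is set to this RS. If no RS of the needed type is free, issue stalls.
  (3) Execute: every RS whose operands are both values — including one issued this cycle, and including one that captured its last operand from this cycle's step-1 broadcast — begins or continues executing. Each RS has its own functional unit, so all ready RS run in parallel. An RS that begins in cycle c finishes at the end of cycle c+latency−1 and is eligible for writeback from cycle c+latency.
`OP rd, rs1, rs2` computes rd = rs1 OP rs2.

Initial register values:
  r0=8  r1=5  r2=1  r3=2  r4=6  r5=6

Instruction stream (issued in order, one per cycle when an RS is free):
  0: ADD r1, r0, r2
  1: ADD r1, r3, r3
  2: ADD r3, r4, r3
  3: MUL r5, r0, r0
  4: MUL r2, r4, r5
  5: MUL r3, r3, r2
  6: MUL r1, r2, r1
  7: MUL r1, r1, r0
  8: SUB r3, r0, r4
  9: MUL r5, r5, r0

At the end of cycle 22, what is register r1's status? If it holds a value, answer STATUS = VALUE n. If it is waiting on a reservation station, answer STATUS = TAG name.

cycle 1: issue ADD r1<-Add1 // r0:8,r1:Add1,r2:1,r3:2,r4:6,r5:6
cycle 2: issue ADD r1<-Add2 // r0:8,r1:Add2,r2:1,r3:2,r4:6,r5:6
cycle 3: stall // r0:8,r1:Add2,r2:1,r3:2,r4:6,r5:6
cycle 4: CDB Add1=9; issue ADD r3<-Add1 // r0:8,r1:Add2,r2:1,r3:Add1,r4:6,r5:6
cycle 5: CDB Add2=4; issue MUL r5<-Mul1 // r0:8,r1:4,r2:1,r3:Add1,r4:6,r5:Mul1
cycle 6: issue MUL r2<-Mul2 // r0:8,r1:4,r2:Mul2,r3:Add1,r4:6,r5:Mul1
cycle 7: CDB Add1=8; stall // r0:8,r1:4,r2:Mul2,r3:8,r4:6,r5:Mul1
cycle 8: stall // r0:8,r1:4,r2:Mul2,r3:8,r4:6,r5:Mul1
cycle 9: CDB Mul1=64; issue MUL r3<-Mul1 // r0:8,r1:4,r2:Mul2,r3:Mul1,r4:6,r5:64
cycle 10: stall // r0:8,r1:4,r2:Mul2,r3:Mul1,r4:6,r5:64
cycle 11: stall // r0:8,r1:4,r2:Mul2,r3:Mul1,r4:6,r5:64
cycle 12: stall // r0:8,r1:4,r2:Mul2,r3:Mul1,r4:6,r5:64
cycle 13: CDB Mul2=384; issue MUL r1<-Mul2 // r0:8,r1:Mul2,r2:384,r3:Mul1,r4:6,r5:64
cycle 14: stall // r0:8,r1:Mul2,r2:384,r3:Mul1,r4:6,r5:64
cycle 15: stall // r0:8,r1:Mul2,r2:384,r3:Mul1,r4:6,r5:64
cycle 16: stall // r0:8,r1:Mul2,r2:384,r3:Mul1,r4:6,r5:64
cycle 17: CDB Mul1=3072; issue MUL r1<-Mul1 // r0:8,r1:Mul1,r2:384,r3:3072,r4:6,r5:64
cycle 18: CDB Mul2=1536; issue SUB r3<-Add1 // r0:8,r1:Mul1,r2:384,r3:Add1,r4:6,r5:64
cycle 19: issue MUL r5<-Mul2 // r0:8,r1:Mul1,r2:384,r3:Add1,r4:6,r5:Mul2
cycle 20: - // r0:8,r1:Mul1,r2:384,r3:Add1,r4:6,r5:Mul2
cycle 21: CDB Add1=2 // r0:8,r1:Mul1,r2:384,r3:2,r4:6,r5:Mul2
cycle 22: CDB Mul1=12288 // r0:8,r1:12288,r2:384,r3:2,r4:6,r5:Mul2

STATUS = VALUE 12288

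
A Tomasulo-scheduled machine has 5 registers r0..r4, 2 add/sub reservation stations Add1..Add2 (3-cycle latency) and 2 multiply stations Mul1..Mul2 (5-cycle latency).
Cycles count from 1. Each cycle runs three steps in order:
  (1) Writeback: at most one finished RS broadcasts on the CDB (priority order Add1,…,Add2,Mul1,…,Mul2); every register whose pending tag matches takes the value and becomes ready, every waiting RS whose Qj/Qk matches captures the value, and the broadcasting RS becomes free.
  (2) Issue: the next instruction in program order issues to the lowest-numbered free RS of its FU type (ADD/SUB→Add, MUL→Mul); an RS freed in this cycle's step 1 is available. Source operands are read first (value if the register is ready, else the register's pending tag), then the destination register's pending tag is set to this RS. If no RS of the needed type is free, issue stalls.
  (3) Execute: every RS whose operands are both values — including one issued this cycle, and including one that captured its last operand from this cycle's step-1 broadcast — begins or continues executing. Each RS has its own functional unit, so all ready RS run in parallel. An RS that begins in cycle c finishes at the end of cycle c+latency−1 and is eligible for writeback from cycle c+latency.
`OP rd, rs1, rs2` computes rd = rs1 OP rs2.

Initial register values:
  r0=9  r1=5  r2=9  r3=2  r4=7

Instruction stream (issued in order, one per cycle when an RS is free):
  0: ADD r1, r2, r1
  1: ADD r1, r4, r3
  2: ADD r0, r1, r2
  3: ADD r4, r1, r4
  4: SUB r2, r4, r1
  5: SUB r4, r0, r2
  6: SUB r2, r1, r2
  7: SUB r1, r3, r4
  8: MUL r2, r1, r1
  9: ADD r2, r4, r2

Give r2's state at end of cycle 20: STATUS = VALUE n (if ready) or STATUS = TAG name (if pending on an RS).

STATUS = TAG Add2

cycle 1: issue ADD r1<-Add1 // r0:9,r1:Add1,r2:9,r3:2,r4:7
cycle 2: issue ADD r1<-Add2 // r0:9,r1:Add2,r2:9,r3:2,r4:7
cycle 3: stall // r0:9,r1:Add2,r2:9,r3:2,r4:7
cycle 4: CDB Add1=14; issue ADD r0<-Add1 // r0:Add1,r1:Add2,r2:9,r3:2,r4:7
cycle 5: CDB Add2=9; issue ADD r4<-Add2 // r0:Add1,r1:9,r2:9,r3:2,r4:Add2
cycle 6: stall // r0:Add1,r1:9,r2:9,r3:2,r4:Add2
cycle 7: stall // r0:Add1,r1:9,r2:9,r3:2,r4:Add2
cycle 8: CDB Add1=18; issue SUB r2<-Add1 // r0:18,r1:9,r2:Add1,r3:2,r4:Add2
cycle 9: CDB Add2=16; issue SUB r4<-Add2 // r0:18,r1:9,r2:Add1,r3:2,r4:Add2
cycle 10: stall // r0:18,r1:9,r2:Add1,r3:2,r4:Add2
cycle 11: stall // r0:18,r1:9,r2:Add1,r3:2,r4:Add2
cycle 12: CDB Add1=7; issue SUB r2<-Add1 // r0:18,r1:9,r2:Add1,r3:2,r4:Add2
cycle 13: stall // r0:18,r1:9,r2:Add1,r3:2,r4:Add2
cycle 14: stall // r0:18,r1:9,r2:Add1,r3:2,r4:Add2
cycle 15: CDB Add1=2; issue SUB r1<-Add1 // r0:18,r1:Add1,r2:2,r3:2,r4:Add2
cycle 16: CDB Add2=11; issue MUL r2<-Mul1 // r0:18,r1:Add1,r2:Mul1,r3:2,r4:11
cycle 17: issue ADD r2<-Add2 // r0:18,r1:Add1,r2:Add2,r3:2,r4:11
cycle 18: - // r0:18,r1:Add1,r2:Add2,r3:2,r4:11
cycle 19: CDB Add1=-9 // r0:18,r1:-9,r2:Add2,r3:2,r4:11
cycle 20: - // r0:18,r1:-9,r2:Add2,r3:2,r4:11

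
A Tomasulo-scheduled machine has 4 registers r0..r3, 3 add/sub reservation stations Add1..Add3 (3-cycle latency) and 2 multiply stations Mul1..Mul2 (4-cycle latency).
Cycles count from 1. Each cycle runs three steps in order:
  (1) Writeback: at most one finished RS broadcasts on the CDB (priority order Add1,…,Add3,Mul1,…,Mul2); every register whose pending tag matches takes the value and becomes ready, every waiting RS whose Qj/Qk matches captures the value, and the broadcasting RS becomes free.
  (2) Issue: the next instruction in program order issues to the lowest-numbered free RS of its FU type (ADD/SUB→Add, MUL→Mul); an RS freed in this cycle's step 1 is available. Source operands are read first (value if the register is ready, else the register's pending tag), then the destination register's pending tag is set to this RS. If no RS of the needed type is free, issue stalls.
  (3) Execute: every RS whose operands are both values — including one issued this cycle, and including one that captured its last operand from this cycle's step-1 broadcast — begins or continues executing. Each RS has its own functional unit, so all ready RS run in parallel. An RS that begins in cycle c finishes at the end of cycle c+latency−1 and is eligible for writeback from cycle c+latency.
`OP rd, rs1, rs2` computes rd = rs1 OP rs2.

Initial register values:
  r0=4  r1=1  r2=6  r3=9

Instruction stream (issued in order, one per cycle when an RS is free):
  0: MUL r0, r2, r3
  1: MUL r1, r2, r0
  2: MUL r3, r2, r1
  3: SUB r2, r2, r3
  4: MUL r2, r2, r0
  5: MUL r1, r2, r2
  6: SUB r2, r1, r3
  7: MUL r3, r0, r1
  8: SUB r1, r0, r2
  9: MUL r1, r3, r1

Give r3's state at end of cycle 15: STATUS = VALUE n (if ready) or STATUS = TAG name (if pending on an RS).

STATUS = VALUE 1944

c1: issue MUL r0<-Mul1 | r0:Mul1,r1:1,r2:6,r3:9
c2: issue MUL r1<-Mul2 | r0:Mul1,r1:Mul2,r2:6,r3:9
c3: stall | r0:Mul1,r1:Mul2,r2:6,r3:9
c4: stall | r0:Mul1,r1:Mul2,r2:6,r3:9
c5: CDB Mul1=54; issue MUL r3<-Mul1 | r0:54,r1:Mul2,r2:6,r3:Mul1
c6: issue SUB r2<-Add1 | r0:54,r1:Mul2,r2:Add1,r3:Mul1
c7: stall | r0:54,r1:Mul2,r2:Add1,r3:Mul1
c8: stall | r0:54,r1:Mul2,r2:Add1,r3:Mul1
c9: CDB Mul2=324; issue MUL r2<-Mul2 | r0:54,r1:324,r2:Mul2,r3:Mul1
c10: stall | r0:54,r1:324,r2:Mul2,r3:Mul1
c11: stall | r0:54,r1:324,r2:Mul2,r3:Mul1
c12: stall | r0:54,r1:324,r2:Mul2,r3:Mul1
c13: CDB Mul1=1944; issue MUL r1<-Mul1 | r0:54,r1:Mul1,r2:Mul2,r3:1944
c14: issue SUB r2<-Add2 | r0:54,r1:Mul1,r2:Add2,r3:1944
c15: stall | r0:54,r1:Mul1,r2:Add2,r3:1944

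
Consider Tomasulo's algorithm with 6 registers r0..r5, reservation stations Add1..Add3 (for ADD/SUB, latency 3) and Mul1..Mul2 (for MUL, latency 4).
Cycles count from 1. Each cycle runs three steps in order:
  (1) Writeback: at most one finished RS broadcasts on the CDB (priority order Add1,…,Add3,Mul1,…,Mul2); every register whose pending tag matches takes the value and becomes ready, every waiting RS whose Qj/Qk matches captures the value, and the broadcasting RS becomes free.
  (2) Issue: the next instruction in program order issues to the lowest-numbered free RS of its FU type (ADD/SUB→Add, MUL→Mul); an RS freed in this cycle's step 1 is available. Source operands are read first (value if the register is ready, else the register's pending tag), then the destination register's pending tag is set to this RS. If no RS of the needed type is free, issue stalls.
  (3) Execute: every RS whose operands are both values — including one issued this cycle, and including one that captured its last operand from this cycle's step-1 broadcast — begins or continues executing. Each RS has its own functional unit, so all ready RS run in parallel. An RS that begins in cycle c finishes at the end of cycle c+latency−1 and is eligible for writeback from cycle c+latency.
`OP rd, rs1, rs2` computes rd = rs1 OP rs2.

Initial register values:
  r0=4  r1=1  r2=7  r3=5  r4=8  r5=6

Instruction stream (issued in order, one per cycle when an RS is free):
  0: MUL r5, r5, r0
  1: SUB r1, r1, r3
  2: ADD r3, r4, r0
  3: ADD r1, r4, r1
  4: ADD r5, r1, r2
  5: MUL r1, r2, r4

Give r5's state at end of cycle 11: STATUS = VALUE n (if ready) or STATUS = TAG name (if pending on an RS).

STATUS = VALUE 11

  c1: issue MUL r5<-Mul1  regs: r0:4,r1:1,r2:7,r3:5,r4:8,r5:Mul1
  c2: issue SUB r1<-Add1  regs: r0:4,r1:Add1,r2:7,r3:5,r4:8,r5:Mul1
  c3: issue ADD r3<-Add2  regs: r0:4,r1:Add1,r2:7,r3:Add2,r4:8,r5:Mul1
  c4: issue ADD r1<-Add3  regs: r0:4,r1:Add3,r2:7,r3:Add2,r4:8,r5:Mul1
  c5: CDB Add1=-4; issue ADD r5<-Add1  regs: r0:4,r1:Add3,r2:7,r3:Add2,r4:8,r5:Add1
  c6: CDB Add2=12; issue MUL r1<-Mul2  regs: r0:4,r1:Mul2,r2:7,r3:12,r4:8,r5:Add1
  c7: CDB Mul1=24  regs: r0:4,r1:Mul2,r2:7,r3:12,r4:8,r5:Add1
  c8: CDB Add3=4  regs: r0:4,r1:Mul2,r2:7,r3:12,r4:8,r5:Add1
  c9: -  regs: r0:4,r1:Mul2,r2:7,r3:12,r4:8,r5:Add1
  c10: CDB Mul2=56  regs: r0:4,r1:56,r2:7,r3:12,r4:8,r5:Add1
  c11: CDB Add1=11  regs: r0:4,r1:56,r2:7,r3:12,r4:8,r5:11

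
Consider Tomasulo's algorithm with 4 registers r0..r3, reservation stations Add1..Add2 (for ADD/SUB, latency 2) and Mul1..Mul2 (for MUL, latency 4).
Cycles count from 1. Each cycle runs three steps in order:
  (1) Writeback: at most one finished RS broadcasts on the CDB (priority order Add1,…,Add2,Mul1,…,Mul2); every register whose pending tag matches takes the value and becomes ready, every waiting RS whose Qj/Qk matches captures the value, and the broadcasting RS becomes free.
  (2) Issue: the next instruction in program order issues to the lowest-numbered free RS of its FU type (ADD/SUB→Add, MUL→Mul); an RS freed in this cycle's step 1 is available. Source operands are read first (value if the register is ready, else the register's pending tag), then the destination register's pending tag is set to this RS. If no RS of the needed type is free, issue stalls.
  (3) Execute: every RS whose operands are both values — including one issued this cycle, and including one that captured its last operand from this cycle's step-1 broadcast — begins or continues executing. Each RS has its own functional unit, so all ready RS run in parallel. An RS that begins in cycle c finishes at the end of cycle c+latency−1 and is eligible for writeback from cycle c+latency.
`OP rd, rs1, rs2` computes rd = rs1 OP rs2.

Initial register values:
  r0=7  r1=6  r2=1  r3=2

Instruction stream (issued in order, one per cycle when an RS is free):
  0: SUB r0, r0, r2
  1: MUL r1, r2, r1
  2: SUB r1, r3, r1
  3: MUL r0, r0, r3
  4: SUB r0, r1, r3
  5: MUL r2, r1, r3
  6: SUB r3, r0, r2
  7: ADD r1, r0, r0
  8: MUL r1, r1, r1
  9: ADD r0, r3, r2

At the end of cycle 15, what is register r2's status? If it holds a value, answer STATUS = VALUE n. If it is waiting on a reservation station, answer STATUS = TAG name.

c1: issue SUB r0<-Add1 | r0:Add1,r1:6,r2:1,r3:2
c2: issue MUL r1<-Mul1 | r0:Add1,r1:Mul1,r2:1,r3:2
c3: CDB Add1=6; issue SUB r1<-Add1 | r0:6,r1:Add1,r2:1,r3:2
c4: issue MUL r0<-Mul2 | r0:Mul2,r1:Add1,r2:1,r3:2
c5: issue SUB r0<-Add2 | r0:Add2,r1:Add1,r2:1,r3:2
c6: CDB Mul1=6; issue MUL r2<-Mul1 | r0:Add2,r1:Add1,r2:Mul1,r3:2
c7: stall | r0:Add2,r1:Add1,r2:Mul1,r3:2
c8: CDB Add1=-4; issue SUB r3<-Add1 | r0:Add2,r1:-4,r2:Mul1,r3:Add1
c9: CDB Mul2=12; stall | r0:Add2,r1:-4,r2:Mul1,r3:Add1
c10: CDB Add2=-6; issue ADD r1<-Add2 | r0:-6,r1:Add2,r2:Mul1,r3:Add1
c11: issue MUL r1<-Mul2 | r0:-6,r1:Mul2,r2:Mul1,r3:Add1
c12: CDB Add2=-12; issue ADD r0<-Add2 | r0:Add2,r1:Mul2,r2:Mul1,r3:Add1
c13: CDB Mul1=-8 | r0:Add2,r1:Mul2,r2:-8,r3:Add1
c14: - | r0:Add2,r1:Mul2,r2:-8,r3:Add1
c15: CDB Add1=2 | r0:Add2,r1:Mul2,r2:-8,r3:2

STATUS = VALUE -8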